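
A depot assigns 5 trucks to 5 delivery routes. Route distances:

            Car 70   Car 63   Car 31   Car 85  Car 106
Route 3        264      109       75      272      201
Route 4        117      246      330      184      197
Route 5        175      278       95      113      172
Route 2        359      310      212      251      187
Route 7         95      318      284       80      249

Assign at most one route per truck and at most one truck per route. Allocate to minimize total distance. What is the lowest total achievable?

Optimal: Car 70→Route 4 (117 km), Car 63→Route 3 (109 km), Car 31→Route 5 (95 km), Car 85→Route 7 (80 km), Car 106→Route 2 (187 km) — total 117+109+95+80+187 = 588 km.
Row-greedy (each truck in turn takes its cheapest remaining route) gives 670 km, worse by 82.
Next-best assignment: Car 70→Route 7, Car 63→Route 3, Car 31→Route 5, Car 85→Route 4, Car 106→Route 2 = 670 km.
Checked against all permutations: 588 km is optimal.

Minimum total: 588 km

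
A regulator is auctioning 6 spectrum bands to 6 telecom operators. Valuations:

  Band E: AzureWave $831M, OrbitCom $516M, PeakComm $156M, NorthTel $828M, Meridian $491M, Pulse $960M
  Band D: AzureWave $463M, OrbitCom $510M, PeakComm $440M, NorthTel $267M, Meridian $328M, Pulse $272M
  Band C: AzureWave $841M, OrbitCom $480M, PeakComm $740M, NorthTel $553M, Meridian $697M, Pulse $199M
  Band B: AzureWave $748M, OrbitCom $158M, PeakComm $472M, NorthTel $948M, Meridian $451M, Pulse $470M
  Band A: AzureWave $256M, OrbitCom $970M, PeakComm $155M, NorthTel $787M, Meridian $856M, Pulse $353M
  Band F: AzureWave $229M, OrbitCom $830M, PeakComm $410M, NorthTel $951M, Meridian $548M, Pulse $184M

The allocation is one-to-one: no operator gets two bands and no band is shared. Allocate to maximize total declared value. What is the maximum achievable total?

Maximum total: $4875M

This is the linear assignment problem.
Optimal: AzureWave→Band C ($841M), OrbitCom→Band F ($830M), PeakComm→Band D ($440M), NorthTel→Band B ($948M), Meridian→Band A ($856M), Pulse→Band E ($960M) — total 841+830+440+948+856+960 = $4875M.
Row-greedy (each operator in turn takes its best remaining band) gives $3997M, worse by 878.
Swapping NorthTel↔Meridian (NorthTel→Band A $787M, Meridian→Band B $451M) loses 566.
Checked against all permutations: $4875M is optimal.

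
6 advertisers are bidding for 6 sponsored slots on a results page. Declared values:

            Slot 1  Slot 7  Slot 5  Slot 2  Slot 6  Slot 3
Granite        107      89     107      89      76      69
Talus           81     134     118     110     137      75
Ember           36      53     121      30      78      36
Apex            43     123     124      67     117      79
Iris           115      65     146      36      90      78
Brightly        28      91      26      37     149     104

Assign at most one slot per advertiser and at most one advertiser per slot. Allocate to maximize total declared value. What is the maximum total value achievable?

Maximum total: $689

This is a one-to-one assignment (maximum-weight bipartite matching).
Optimal: Granite→Slot 2 ($89), Talus→Slot 6 ($137), Ember→Slot 5 ($121), Apex→Slot 7 ($123), Iris→Slot 1 ($115), Brightly→Slot 3 ($104) — total 89+137+121+123+115+104 = $689.
Column-greedy (each slot in turn goes to its best remaining advertiser) gives $647, worse by 42.
Next-best assignment: Granite→Slot 1, Talus→Slot 2, Ember→Slot 5, Apex→Slot 7, Iris→Slot 3, Brightly→Slot 6 = $688.
Swapping Apex↔Granite (Apex→Slot 2 $67, Granite→Slot 7 $89) loses 56.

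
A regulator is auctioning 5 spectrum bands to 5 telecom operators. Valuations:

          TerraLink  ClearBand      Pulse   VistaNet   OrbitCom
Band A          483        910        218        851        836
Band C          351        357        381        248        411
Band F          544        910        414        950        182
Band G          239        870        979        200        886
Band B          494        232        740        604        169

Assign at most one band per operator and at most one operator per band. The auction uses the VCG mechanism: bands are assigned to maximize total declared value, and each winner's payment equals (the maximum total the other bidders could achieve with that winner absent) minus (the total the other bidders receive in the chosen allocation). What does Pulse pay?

Pulse pays $143M.

Efficient allocation: TerraLink→Band C ($351M), ClearBand→Band A ($910M), Pulse→Band B ($740M), VistaNet→Band F ($950M), OrbitCom→Band G ($886M); total welfare W = $3837M.
Pulse receives Band B at value $740M, so the others get W − 740 = $3097M.
Without Pulse: best allocation of the remaining 4 bidders over all 5 bands is TerraLink→Band B ($494M), ClearBand→Band A ($910M), VistaNet→Band F ($950M), OrbitCom→Band G ($886M), total $3240M.
VCG payment = (others' best without Pulse) − (others' welfare with Pulse) = 3240 − 3097 = $143M.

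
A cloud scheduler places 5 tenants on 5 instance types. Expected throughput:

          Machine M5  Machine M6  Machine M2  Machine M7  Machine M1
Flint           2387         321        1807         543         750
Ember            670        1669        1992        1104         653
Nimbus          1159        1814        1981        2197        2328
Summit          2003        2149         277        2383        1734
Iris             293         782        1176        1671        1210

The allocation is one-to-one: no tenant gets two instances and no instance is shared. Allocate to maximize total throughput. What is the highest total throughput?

This is a one-to-one assignment (maximum-weight bipartite matching).
Optimal: Flint→Machine M5 (2387 ops/s), Ember→Machine M2 (1992 ops/s), Nimbus→Machine M1 (2328 ops/s), Summit→Machine M6 (2149 ops/s), Iris→Machine M7 (1671 ops/s) — total 2387+1992+2328+2149+1671 = 10527 ops/s.
Max-entry greedy (repeatedly take the single best remaining cell) gives 9872 ops/s, worse by 655.
Swapping Summit↔Iris (Summit→Machine M7 2383 ops/s, Iris→Machine M6 782 ops/s) loses 655.
Every other assignment is strictly worse.

Max total: 10527 ops/s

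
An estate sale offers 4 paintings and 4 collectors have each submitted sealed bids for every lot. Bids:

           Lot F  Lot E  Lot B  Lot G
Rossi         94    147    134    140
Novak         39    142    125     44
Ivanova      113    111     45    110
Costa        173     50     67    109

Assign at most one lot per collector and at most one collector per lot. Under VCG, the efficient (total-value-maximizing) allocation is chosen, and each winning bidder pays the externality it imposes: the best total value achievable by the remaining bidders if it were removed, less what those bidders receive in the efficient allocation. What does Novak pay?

Efficient allocation: Rossi→Lot B ($134), Novak→Lot E ($142), Ivanova→Lot G ($110), Costa→Lot F ($173); total welfare W = $559.
Novak receives Lot E at value $142, so the others get W − 142 = $417.
Without Novak: best allocation of the remaining 3 bidders over all 4 lots is Rossi→Lot E ($147), Ivanova→Lot G ($110), Costa→Lot F ($173), total $430.
VCG payment = (others' best without Novak) − (others' welfare with Novak) = 430 − 417 = $13.

Novak pays $13.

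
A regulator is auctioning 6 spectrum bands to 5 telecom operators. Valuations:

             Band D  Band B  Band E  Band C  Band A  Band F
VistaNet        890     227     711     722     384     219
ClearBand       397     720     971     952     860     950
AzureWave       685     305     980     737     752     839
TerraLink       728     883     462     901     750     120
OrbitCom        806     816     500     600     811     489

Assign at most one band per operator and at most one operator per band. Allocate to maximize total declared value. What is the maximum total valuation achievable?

Optimal: VistaNet→Band D ($890M), ClearBand→Band F ($950M), AzureWave→Band E ($980M), TerraLink→Band C ($901M), OrbitCom→Band B ($816M) — total 890+950+980+901+816 = $4537M.
Max-entry greedy (repeatedly take the single best remaining cell) gives $4516M, worse by 21.
Every other assignment is strictly worse.

Max total: $4537M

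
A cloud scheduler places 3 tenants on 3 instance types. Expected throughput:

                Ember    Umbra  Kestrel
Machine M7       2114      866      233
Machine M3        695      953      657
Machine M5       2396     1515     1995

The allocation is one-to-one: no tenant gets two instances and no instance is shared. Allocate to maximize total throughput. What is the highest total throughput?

This is the linear assignment problem.
Optimal: Ember→Machine M7 (2114 ops/s), Umbra→Machine M3 (953 ops/s), Kestrel→Machine M5 (1995 ops/s) — total 2114+953+1995 = 5062 ops/s.
Row-greedy (each tenant in turn takes its best remaining instance) gives 3582 ops/s, worse by 1480.
Next-best assignment: Ember→Machine M7, Umbra→Machine M5, Kestrel→Machine M3 = 4286 ops/s.
Every other assignment is strictly worse.

Maximum total: 5062 ops/s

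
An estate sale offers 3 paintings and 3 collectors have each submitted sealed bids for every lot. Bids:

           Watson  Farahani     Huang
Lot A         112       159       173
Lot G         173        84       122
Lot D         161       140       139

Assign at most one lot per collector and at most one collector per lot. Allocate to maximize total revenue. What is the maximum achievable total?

Treat this as an assignment problem: match each collector to one lot.
Optimal: Watson→Lot G ($173), Farahani→Lot D ($140), Huang→Lot A ($173) — total 173+140+173 = $486.
Row-greedy (each collector in turn takes its best remaining lot) gives $471, worse by 15.
No other one-to-one assignment exceeds $486.

Maximum total: $486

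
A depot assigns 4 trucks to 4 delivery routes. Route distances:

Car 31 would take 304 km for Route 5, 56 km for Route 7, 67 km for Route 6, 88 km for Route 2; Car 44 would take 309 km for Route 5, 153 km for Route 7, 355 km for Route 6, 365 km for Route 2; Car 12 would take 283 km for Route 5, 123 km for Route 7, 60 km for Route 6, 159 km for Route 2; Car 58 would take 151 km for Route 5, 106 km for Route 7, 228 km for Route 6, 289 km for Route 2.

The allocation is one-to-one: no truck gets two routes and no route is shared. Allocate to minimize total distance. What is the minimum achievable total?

Min total: 452 km

This is a one-to-one assignment (minimum-cost bipartite matching).
Optimal: Car 31→Route 2 (88 km), Car 44→Route 7 (153 km), Car 12→Route 6 (60 km), Car 58→Route 5 (151 km) — total 88+153+60+151 = 452 km.
Column-greedy (each route in turn goes to its cheapest remaining truck) gives 632 km, worse by 180.
Swapping Car 12↔Car 58 (Car 12→Route 5 283 km, Car 58→Route 6 228 km) adds 300.
Checked against all permutations: 452 km is optimal.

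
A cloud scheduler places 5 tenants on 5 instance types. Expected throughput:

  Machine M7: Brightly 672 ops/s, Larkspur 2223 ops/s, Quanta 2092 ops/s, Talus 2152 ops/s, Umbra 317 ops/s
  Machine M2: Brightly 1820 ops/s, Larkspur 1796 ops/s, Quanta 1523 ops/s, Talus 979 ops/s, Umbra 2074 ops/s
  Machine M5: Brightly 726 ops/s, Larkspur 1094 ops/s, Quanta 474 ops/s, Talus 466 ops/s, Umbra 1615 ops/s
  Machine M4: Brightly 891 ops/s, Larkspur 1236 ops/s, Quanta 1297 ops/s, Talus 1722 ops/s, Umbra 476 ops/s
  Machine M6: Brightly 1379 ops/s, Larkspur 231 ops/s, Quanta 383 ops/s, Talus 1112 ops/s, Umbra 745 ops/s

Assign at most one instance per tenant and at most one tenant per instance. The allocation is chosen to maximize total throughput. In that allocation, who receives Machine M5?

Treat this as an assignment problem: match each tenant to one instance.
Optimal: Brightly→Machine M6 (1379 ops/s), Larkspur→Machine M2 (1796 ops/s), Quanta→Machine M7 (2092 ops/s), Talus→Machine M4 (1722 ops/s), Umbra→Machine M5 (1615 ops/s) — total 1379+1796+2092+1722+1615 = 8604 ops/s.
Column-greedy (each instance in turn goes to its best remaining tenant) gives 7128 ops/s, worse by 1476.
Next-best assignment: Brightly→Machine M6, Larkspur→Machine M7, Quanta→Machine M2, Talus→Machine M4, Umbra→Machine M5 = 8462 ops/s.
Umbra's own top instance is Machine M2 (2074 ops/s), but forcing Umbra→Machine M2 and reassigning the rest optimally gives only 8361 ops/s — worse by 243.

Umbra receives Machine M5.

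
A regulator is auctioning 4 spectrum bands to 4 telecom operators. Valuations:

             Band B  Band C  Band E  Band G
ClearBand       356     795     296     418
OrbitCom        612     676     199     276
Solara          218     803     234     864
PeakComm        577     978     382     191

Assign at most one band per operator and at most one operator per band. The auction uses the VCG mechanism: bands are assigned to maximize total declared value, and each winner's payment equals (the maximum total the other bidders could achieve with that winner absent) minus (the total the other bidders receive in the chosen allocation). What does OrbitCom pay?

Efficient allocation: ClearBand→Band E ($296M), OrbitCom→Band B ($612M), Solara→Band G ($864M), PeakComm→Band C ($978M); total welfare W = $2750M.
OrbitCom receives Band B at value $612M, so the others get W − 612 = $2138M.
Without OrbitCom: best allocation of the remaining 3 bidders over all 4 bands is ClearBand→Band C ($795M), Solara→Band G ($864M), PeakComm→Band B ($577M), total $2236M.
VCG payment = (others' best without OrbitCom) − (others' welfare with OrbitCom) = 2236 − 2138 = $98M.

OrbitCom pays $98M.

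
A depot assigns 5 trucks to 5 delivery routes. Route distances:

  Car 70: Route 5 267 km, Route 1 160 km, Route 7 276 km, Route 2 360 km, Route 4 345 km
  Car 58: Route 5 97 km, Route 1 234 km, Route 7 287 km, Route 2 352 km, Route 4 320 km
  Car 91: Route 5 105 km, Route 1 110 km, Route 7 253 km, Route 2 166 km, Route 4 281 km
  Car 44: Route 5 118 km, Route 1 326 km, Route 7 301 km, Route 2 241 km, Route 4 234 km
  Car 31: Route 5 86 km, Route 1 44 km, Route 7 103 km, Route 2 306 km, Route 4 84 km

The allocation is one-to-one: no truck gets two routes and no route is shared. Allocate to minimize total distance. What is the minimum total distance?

Optimal: Car 70→Route 1 (160 km), Car 58→Route 5 (97 km), Car 91→Route 2 (166 km), Car 44→Route 4 (234 km), Car 31→Route 7 (103 km) — total 160+97+166+234+103 = 760 km.
Column-greedy (each route in turn goes to its cheapest remaining truck) gives 1033 km, worse by 273.
Next-best assignment: Car 70→Route 1, Car 58→Route 5, Car 91→Route 2, Car 44→Route 7, Car 31→Route 4 = 808 km.
No other one-to-one assignment undercuts 760 km.

Minimum total: 760 km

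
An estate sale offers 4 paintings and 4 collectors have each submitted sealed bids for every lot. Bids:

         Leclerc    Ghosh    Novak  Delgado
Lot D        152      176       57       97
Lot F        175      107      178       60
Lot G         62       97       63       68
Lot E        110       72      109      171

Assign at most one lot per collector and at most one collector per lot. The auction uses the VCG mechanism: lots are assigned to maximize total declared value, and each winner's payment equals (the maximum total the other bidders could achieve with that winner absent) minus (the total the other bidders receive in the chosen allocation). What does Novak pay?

Novak pays $102.

Efficient allocation: Leclerc→Lot D ($152), Ghosh→Lot G ($97), Novak→Lot F ($178), Delgado→Lot E ($171); total welfare W = $598.
Novak receives Lot F at value $178, so the others get W − 178 = $420.
Without Novak: best allocation of the remaining 3 bidders over all 4 lots is Leclerc→Lot F ($175), Ghosh→Lot D ($176), Delgado→Lot E ($171), total $522.
VCG payment = (others' best without Novak) − (others' welfare with Novak) = 522 − 420 = $102.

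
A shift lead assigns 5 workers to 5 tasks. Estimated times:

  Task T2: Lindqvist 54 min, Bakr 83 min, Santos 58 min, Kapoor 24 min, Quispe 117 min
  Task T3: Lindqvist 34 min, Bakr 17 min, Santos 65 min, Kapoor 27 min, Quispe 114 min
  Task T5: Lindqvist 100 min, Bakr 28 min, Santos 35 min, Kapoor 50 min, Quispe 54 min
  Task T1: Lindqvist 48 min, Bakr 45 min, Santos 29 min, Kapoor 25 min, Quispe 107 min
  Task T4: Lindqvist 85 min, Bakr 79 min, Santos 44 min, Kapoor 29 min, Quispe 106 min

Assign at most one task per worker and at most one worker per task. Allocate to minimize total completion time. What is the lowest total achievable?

Min total: 183 min

Optimal: Lindqvist→Task T2 (54 min), Bakr→Task T3 (17 min), Santos→Task T1 (29 min), Kapoor→Task T4 (29 min), Quispe→Task T5 (54 min) — total 54+17+29+29+54 = 183 min.
Row-greedy (each worker in turn takes its cheapest remaining task) gives 221 min, worse by 38.
Next-best assignment: Lindqvist→Task T1, Bakr→Task T3, Santos→Task T4, Kapoor→Task T2, Quispe→Task T5 = 187 min.
Swapping Bakr↔Kapoor (Bakr→Task T4 79 min, Kapoor→Task T3 27 min) adds 60.
Checked against all permutations: 183 min is optimal.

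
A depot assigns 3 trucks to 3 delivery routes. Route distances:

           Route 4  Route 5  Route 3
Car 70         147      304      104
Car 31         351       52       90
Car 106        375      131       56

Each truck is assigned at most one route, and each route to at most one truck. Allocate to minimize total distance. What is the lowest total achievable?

Minimum total: 255 km

Treat this as an assignment problem: match each truck to one route.
Optimal: Car 70→Route 4 (147 km), Car 31→Route 5 (52 km), Car 106→Route 3 (56 km) — total 147+52+56 = 255 km.
Row-greedy (each truck in turn takes its cheapest remaining route) gives 531 km, worse by 276.
Next-best assignment: Car 70→Route 4, Car 31→Route 3, Car 106→Route 5 = 368 km.
Checked against all permutations: 255 km is optimal.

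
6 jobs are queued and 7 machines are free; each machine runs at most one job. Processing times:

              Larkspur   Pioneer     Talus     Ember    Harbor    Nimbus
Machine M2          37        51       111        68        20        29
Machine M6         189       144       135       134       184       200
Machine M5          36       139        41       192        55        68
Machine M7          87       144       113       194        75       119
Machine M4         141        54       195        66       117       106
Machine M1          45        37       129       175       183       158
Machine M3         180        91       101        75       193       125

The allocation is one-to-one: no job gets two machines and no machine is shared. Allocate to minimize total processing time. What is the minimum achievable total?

Min total: 319 min

This is a one-to-one assignment (minimum-cost bipartite matching).
Optimal: Larkspur→Machine M1 (45 min), Pioneer→Machine M4 (54 min), Talus→Machine M5 (41 min), Ember→Machine M3 (75 min), Harbor→Machine M7 (75 min), Nimbus→Machine M2 (29 min) — total 45+54+41+75+75+29 = 319 min.
Column-greedy (each machine in turn goes to its cheapest remaining job) gives 515 min, worse by 196.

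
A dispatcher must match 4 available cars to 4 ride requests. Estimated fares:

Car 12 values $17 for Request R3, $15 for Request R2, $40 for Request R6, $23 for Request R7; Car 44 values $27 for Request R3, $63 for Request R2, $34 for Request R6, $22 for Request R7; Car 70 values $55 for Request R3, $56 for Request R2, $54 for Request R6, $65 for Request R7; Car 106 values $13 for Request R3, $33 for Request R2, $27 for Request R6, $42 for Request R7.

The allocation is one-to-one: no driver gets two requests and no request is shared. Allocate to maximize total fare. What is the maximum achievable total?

Optimal: Car 12→Request R6 ($40), Car 44→Request R2 ($63), Car 70→Request R3 ($55), Car 106→Request R7 ($42) — total 40+63+55+42 = $200.
Row-greedy (each driver in turn takes its best remaining request) gives $181, worse by 19.

Maximum total: $200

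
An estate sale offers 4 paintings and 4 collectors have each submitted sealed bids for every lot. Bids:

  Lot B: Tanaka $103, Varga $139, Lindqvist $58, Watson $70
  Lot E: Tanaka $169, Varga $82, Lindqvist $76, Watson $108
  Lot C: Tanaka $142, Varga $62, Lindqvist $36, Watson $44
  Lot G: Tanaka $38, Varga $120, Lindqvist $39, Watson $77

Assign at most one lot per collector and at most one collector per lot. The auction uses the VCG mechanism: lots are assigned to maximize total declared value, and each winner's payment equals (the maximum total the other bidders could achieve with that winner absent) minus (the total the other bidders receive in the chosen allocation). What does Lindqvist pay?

Efficient allocation: Tanaka→Lot C ($142), Varga→Lot B ($139), Lindqvist→Lot E ($76), Watson→Lot G ($77); total welfare W = $434.
Lindqvist receives Lot E at value $76, so the others get W − 76 = $358.
Without Lindqvist: best allocation of the remaining 3 bidders over all 4 lots is Tanaka→Lot C ($142), Varga→Lot B ($139), Watson→Lot E ($108), total $389.
VCG payment = (others' best without Lindqvist) − (others' welfare with Lindqvist) = 389 − 358 = $31.

Lindqvist pays $31.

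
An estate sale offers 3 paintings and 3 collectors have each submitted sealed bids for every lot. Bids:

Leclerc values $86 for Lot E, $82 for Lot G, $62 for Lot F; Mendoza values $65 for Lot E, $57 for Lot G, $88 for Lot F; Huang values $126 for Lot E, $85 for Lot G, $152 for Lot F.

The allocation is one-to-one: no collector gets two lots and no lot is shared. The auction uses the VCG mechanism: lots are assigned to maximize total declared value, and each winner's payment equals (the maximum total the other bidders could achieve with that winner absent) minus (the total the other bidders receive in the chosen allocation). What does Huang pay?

Huang pays $27.

Efficient allocation: Leclerc→Lot G ($82), Mendoza→Lot E ($65), Huang→Lot F ($152); total welfare W = $299.
Huang receives Lot F at value $152, so the others get W − 152 = $147.
Without Huang: best allocation of the remaining 2 bidders over all 3 lots is Leclerc→Lot E ($86), Mendoza→Lot F ($88), total $174.
VCG payment = (others' best without Huang) − (others' welfare with Huang) = 174 − 147 = $27.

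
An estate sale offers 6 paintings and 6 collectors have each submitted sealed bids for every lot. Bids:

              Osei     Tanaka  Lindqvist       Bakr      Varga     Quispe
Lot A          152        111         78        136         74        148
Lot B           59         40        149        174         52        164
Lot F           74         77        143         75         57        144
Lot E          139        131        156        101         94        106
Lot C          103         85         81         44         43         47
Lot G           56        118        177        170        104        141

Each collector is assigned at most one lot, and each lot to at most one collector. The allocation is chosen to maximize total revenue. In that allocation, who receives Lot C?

Tanaka receives Lot C.

Optimal: Osei→Lot A ($152), Tanaka→Lot C ($85), Lindqvist→Lot G ($177), Bakr→Lot B ($174), Varga→Lot E ($94), Quispe→Lot F ($144) — total 152+85+177+174+94+144 = $826.
Column-greedy (each lot in turn goes to its best remaining collector) gives $815, worse by 11.
Next-best assignment: Osei→Lot A, Tanaka→Lot E, Lindqvist→Lot G, Bakr→Lot B, Varga→Lot C, Quispe→Lot F = $821.
Swapping Varga↔Tanaka (Varga→Lot C $43, Tanaka→Lot E $131) loses 5.
Tanaka's own top lot is Lot E ($131), but forcing Tanaka→Lot E and reassigning the rest optimally gives only $821 — worse by 5.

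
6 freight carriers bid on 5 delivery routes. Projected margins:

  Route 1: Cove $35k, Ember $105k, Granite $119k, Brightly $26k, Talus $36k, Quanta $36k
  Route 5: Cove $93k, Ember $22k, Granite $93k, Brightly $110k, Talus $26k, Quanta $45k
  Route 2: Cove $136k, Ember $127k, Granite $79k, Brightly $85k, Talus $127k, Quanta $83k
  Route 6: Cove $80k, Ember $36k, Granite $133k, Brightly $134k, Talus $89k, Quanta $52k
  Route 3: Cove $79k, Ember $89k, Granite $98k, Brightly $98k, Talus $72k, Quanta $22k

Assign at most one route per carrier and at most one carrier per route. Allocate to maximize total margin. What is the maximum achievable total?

This is the linear assignment problem.
Optimal: Granite→Route 1 ($119k), Cove→Route 5 ($93k), Talus→Route 2 ($127k), Brightly→Route 6 ($134k), Ember→Route 3 ($89k) — total 119+93+127+134+89 = $562k.
Row-greedy (each carrier in turn takes its best remaining route) gives $556k, worse by 6.
Next-best assignment: Ember→Route 1, Cove→Route 5, Talus→Route 2, Brightly→Route 6, Granite→Route 3 = $557k.

Max total: $562k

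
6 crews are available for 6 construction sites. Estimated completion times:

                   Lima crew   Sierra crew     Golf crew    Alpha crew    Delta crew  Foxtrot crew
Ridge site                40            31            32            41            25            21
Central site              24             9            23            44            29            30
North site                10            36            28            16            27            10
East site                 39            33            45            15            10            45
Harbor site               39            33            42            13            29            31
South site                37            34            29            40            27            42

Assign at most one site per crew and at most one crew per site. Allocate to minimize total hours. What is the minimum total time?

Optimal: Lima crew→North site (10 hours), Sierra crew→Central site (9 hours), Golf crew→South site (29 hours), Alpha crew→Harbor site (13 hours), Delta crew→East site (10 hours), Foxtrot crew→Ridge site (21 hours) — total 10+9+29+13+10+21 = 92 hours.
Swapping Golf crew↔Delta crew (Golf crew→East site 45 hours, Delta crew→South site 27 hours) adds 33.
Every other assignment is strictly worse.

Min total: 92 hours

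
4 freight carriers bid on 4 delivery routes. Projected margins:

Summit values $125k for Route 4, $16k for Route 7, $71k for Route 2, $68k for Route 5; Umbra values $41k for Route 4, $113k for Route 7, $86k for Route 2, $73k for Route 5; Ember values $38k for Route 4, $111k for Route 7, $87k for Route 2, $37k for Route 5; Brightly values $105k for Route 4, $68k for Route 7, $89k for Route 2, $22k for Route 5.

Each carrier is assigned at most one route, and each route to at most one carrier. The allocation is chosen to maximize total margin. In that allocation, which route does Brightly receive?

Brightly receives Route 2.

Optimal: Summit→Route 4 ($125k), Umbra→Route 5 ($73k), Ember→Route 7 ($111k), Brightly→Route 2 ($89k) — total 125+73+111+89 = $398k.
Checked against all permutations: $398k is optimal.
Brightly's own top route is Route 4 ($105k), but forcing Brightly→Route 4 and reassigning the rest optimally gives only $373k — worse by 25.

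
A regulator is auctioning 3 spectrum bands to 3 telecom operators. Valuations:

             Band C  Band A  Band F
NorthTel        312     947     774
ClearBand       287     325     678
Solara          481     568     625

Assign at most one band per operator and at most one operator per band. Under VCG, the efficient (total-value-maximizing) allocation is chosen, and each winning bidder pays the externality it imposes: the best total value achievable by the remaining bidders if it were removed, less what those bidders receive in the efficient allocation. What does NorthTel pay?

NorthTel pays $87M.

Efficient allocation: NorthTel→Band A ($947M), ClearBand→Band F ($678M), Solara→Band C ($481M); total welfare W = $2106M.
NorthTel receives Band A at value $947M, so the others get W − 947 = $1159M.
Without NorthTel: best allocation of the remaining 2 bidders over all 3 bands is ClearBand→Band F ($678M), Solara→Band A ($568M), total $1246M.
VCG payment = (others' best without NorthTel) − (others' welfare with NorthTel) = 1246 − 1159 = $87M.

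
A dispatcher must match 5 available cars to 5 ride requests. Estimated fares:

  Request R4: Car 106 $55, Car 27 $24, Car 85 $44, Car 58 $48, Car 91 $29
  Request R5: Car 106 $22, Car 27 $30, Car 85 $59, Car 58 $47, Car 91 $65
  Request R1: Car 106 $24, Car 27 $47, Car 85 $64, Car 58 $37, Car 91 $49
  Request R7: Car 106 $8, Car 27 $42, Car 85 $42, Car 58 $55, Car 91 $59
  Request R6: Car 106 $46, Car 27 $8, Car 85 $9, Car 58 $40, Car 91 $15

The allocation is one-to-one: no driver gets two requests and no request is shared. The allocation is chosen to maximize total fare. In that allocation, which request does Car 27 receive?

Car 27 receives Request R7.

Optimal: Car 106→Request R4 ($55), Car 27→Request R7 ($42), Car 85→Request R1 ($64), Car 58→Request R6 ($40), Car 91→Request R5 ($65) — total 55+42+64+40+65 = $266.
Max-entry greedy (repeatedly take the single best remaining cell) gives $247, worse by 19.
Next-best assignment: Car 106→Request R6, Car 27→Request R7, Car 85→Request R1, Car 58→Request R4, Car 91→Request R5 = $265.
Swapping Car 91↔Car 27 (Car 91→Request R7 $59, Car 27→Request R5 $30) loses 18.
Every other assignment is strictly worse.
Car 27's own top request is Request R1 ($47), but forcing Car 27→Request R1 and reassigning the rest optimally gives only $260 — worse by 6.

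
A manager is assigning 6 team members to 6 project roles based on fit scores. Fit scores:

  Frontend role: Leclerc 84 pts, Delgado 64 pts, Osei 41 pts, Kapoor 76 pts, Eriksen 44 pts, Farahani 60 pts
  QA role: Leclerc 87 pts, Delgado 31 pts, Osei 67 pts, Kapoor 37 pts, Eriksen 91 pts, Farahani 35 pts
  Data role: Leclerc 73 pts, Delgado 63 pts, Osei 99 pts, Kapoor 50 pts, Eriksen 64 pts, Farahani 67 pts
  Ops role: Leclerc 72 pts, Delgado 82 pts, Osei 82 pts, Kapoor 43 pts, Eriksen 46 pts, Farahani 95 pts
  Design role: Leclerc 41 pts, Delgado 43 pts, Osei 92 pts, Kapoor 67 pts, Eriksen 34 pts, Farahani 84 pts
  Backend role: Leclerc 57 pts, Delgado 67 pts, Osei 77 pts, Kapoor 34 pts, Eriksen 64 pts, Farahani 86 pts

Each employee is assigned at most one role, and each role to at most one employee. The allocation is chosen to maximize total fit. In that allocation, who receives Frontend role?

Optimal: Leclerc→Frontend role (84 pts), Delgado→Ops role (82 pts), Osei→Data role (99 pts), Kapoor→Design role (67 pts), Eriksen→QA role (91 pts), Farahani→Backend role (86 pts) — total 84+82+99+67+91+86 = 509 pts.
Row-greedy (each employee in turn takes its best remaining role) gives 492 pts, worse by 17.
Leclerc's own top role is QA role (87 pts), but forcing Leclerc→QA role and reassigning the rest optimally gives only 492 pts — worse by 17.

Leclerc receives Frontend role.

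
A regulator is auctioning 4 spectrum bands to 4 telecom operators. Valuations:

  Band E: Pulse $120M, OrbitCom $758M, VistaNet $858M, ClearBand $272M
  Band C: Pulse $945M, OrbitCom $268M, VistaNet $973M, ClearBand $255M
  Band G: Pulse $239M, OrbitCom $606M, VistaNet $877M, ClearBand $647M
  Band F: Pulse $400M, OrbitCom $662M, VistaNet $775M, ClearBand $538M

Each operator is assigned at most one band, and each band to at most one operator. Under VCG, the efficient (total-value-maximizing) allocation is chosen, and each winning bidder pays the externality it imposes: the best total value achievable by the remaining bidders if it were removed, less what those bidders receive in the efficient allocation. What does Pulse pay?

Efficient allocation: Pulse→Band C ($945M), OrbitCom→Band E ($758M), VistaNet→Band F ($775M), ClearBand→Band G ($647M); total welfare W = $3125M.
Pulse receives Band C at value $945M, so the others get W − 945 = $2180M.
Without Pulse: best allocation of the remaining 3 bidders over all 4 bands is OrbitCom→Band E ($758M), VistaNet→Band C ($973M), ClearBand→Band G ($647M), total $2378M.
VCG payment = (others' best without Pulse) − (others' welfare with Pulse) = 2378 − 2180 = $198M.

Pulse pays $198M.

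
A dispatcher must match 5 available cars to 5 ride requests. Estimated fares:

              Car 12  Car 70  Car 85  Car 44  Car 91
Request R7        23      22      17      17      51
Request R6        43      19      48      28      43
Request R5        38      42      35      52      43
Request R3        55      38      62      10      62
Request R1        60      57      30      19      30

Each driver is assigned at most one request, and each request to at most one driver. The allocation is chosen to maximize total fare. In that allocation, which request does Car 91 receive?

This is a one-to-one assignment (maximum-weight bipartite matching).
Optimal: Car 12→Request R6 ($43), Car 70→Request R1 ($57), Car 85→Request R3 ($62), Car 44→Request R5 ($52), Car 91→Request R7 ($51) — total 43+57+62+52+51 = $265.
Next-best assignment: Car 12→Request R3, Car 70→Request R1, Car 85→Request R6, Car 44→Request R5, Car 91→Request R7 = $263.
Swapping Car 70↔Car 44 (Car 70→Request R5 $42, Car 44→Request R1 $19) loses 48.
Car 91's own top request is Request R3 ($62), but forcing Car 91→Request R3 and reassigning the rest optimally gives only $244 — worse by 21.

Car 91 receives Request R7.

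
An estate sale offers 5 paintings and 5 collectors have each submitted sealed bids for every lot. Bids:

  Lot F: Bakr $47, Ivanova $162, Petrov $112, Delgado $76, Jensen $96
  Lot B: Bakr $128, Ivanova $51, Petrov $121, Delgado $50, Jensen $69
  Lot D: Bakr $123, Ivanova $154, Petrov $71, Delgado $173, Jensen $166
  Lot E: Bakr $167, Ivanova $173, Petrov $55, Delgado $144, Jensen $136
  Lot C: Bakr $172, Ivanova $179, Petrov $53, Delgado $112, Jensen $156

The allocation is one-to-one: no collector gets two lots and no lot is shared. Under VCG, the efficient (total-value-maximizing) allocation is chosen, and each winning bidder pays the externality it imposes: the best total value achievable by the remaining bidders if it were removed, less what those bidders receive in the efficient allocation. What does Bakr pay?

Bakr pays $11.

Efficient allocation: Bakr→Lot E ($167), Ivanova→Lot F ($162), Petrov→Lot B ($121), Delgado→Lot D ($173), Jensen→Lot C ($156); total welfare W = $779.
Bakr receives Lot E at value $167, so the others get W − 167 = $612.
Without Bakr: best allocation of the remaining 4 bidders over all 5 lots is Ivanova→Lot E ($173), Petrov→Lot B ($121), Delgado→Lot D ($173), Jensen→Lot C ($156), total $623.
VCG payment = (others' best without Bakr) − (others' welfare with Bakr) = 623 − 612 = $11.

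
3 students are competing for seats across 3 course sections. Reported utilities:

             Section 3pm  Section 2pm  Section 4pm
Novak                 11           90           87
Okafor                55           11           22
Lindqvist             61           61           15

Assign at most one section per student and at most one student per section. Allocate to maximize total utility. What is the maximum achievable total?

Maximum total: 203 points

Optimal: Novak→Section 4pm (87 points), Okafor→Section 3pm (55 points), Lindqvist→Section 2pm (61 points) — total 87+55+61 = 203 points.
Column-greedy (each section in turn goes to its best remaining student) gives 173 points, worse by 30.
Next-best assignment: Novak→Section 2pm, Okafor→Section 4pm, Lindqvist→Section 3pm = 173 points.
Swapping Okafor↔Lindqvist (Okafor→Section 2pm 11 points, Lindqvist→Section 3pm 61 points) loses 44.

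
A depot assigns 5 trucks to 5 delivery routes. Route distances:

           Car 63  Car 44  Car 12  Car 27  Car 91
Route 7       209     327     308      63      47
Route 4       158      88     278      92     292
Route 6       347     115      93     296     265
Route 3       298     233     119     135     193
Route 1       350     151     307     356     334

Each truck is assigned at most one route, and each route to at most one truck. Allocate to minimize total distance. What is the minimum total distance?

Min total: 584 km

This is a one-to-one assignment (minimum-cost bipartite matching).
Optimal: Car 63→Route 4 (158 km), Car 44→Route 1 (151 km), Car 12→Route 6 (93 km), Car 27→Route 3 (135 km), Car 91→Route 7 (47 km) — total 158+151+93+135+47 = 584 km.
Column-greedy (each route in turn goes to its cheapest remaining truck) gives 713 km, worse by 129.
Next-best assignment: Car 63→Route 4, Car 44→Route 1, Car 12→Route 6, Car 27→Route 7, Car 91→Route 3 = 658 km.
Every other assignment is strictly worse.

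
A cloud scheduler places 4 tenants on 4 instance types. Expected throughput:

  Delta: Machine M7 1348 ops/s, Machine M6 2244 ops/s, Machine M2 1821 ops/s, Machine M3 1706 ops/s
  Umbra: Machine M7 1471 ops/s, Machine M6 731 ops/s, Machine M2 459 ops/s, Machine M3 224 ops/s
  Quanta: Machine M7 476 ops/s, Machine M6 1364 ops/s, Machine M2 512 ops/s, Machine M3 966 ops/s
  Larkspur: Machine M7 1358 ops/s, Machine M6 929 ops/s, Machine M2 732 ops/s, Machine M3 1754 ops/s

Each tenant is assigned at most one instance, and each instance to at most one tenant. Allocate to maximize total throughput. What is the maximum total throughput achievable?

This is the linear assignment problem.
Optimal: Delta→Machine M2 (1821 ops/s), Umbra→Machine M7 (1471 ops/s), Quanta→Machine M6 (1364 ops/s), Larkspur→Machine M3 (1754 ops/s) — total 1821+1471+1364+1754 = 6410 ops/s.
Column-greedy (each instance in turn goes to its best remaining tenant) gives 5413 ops/s, worse by 997.
Next-best assignment: Delta→Machine M6, Umbra→Machine M7, Quanta→Machine M2, Larkspur→Machine M3 = 5981 ops/s.

Maximum total: 6410 ops/s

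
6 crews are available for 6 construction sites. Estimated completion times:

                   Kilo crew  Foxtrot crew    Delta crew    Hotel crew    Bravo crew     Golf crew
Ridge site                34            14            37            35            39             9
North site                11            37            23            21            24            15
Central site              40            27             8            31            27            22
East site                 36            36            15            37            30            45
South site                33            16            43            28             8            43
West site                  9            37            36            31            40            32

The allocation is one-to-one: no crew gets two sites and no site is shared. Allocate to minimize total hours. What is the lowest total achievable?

Min total: 89 hours

Optimal: Kilo crew→West site (9 hours), Foxtrot crew→Ridge site (14 hours), Delta crew→East site (15 hours), Hotel crew→North site (21 hours), Bravo crew→South site (8 hours), Golf crew→Central site (22 hours) — total 9+14+15+21+8+22 = 89 hours.
Row-greedy (each crew in turn takes its cheapest remaining site) gives 105 hours, worse by 16.
No other one-to-one assignment undercuts 89 hours.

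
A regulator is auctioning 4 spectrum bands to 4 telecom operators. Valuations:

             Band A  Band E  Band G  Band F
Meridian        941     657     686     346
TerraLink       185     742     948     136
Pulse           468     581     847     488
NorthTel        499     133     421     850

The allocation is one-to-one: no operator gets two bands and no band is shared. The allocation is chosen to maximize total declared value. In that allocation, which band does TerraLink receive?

This is the linear assignment problem.
Optimal: Meridian→Band A ($941M), TerraLink→Band E ($742M), Pulse→Band G ($847M), NorthTel→Band F ($850M) — total 941+742+847+850 = $3380M.
Row-greedy (each operator in turn takes its best remaining band) gives $3320M, worse by 60.
Next-best assignment: Meridian→Band A, TerraLink→Band G, Pulse→Band E, NorthTel→Band F = $3320M.
Checked against all permutations: $3380M is optimal.
TerraLink's own top band is Band G ($948M), but forcing TerraLink→Band G and reassigning the rest optimally gives only $3320M — worse by 60.

TerraLink receives Band E.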